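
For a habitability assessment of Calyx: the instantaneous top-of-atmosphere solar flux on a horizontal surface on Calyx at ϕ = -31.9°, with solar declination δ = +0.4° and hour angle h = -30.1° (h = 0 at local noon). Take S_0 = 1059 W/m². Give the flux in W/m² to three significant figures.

774 W/m²

cos θ_z = sin ϕ sin δ + cos ϕ cos δ cos h = -0.003689 + 0.734471 = 0.730782.
Flux = S_0 · cos θ_z = 1059 × 0.730782 = 773.9 W/m².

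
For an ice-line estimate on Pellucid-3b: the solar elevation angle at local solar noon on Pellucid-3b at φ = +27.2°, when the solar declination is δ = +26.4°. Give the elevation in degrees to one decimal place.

89.2°

At local noon the hour angle is zero, so the zenith angle equals |φ − δ| = |+27.2° − (+26.400°)| = 0.800°.
Elevation = 90° − 0.800° = 89.2°.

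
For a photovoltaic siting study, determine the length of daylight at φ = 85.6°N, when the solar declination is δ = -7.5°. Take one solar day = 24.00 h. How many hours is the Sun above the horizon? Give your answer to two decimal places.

0.00 h

cos H₀ = −tan φ · tan δ = 1.7110 ≥ 1, so the Sun never rises (polar night) and H₀ = 0.
Daylight = 2H₀/(2π) × 24.00 h = (0.0000/π) × 24.00 = 0.00 h.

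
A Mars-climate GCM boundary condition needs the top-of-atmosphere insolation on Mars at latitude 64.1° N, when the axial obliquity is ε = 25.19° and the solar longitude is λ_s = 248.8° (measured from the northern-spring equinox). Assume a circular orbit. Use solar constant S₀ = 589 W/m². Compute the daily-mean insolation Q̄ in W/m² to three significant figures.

Q̄ ≈ 2.59 W/m²

Solar declination: sin δ = sin ε · sin λ_s = sin 25.19° × sin 248.8° = -0.39682, so δ = -23.379°.
cos H₀ = −tan(+64.1°) tan(-23.379°) = 0.8903, H₀ = 0.4728 rad.
Bracket: H₀ sin φ sin δ + cos φ cos δ sin H₀ = 0.4728×0.89956×-0.39682 + 0.43680×0.91790×0.45536 = -0.168772 + 0.182571 = 0.013799.
Q̄ = (S₀/π) × [bracket] = (589/π) × 0.013799 = 2.587 W/m².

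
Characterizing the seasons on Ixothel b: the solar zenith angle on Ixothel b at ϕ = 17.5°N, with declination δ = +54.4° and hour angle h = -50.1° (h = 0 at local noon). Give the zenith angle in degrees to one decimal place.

θ_z = 53.1°

cos θ_z = sin ϕ sin δ + cos ϕ cos δ cos h = 0.244504 + 0.356120 = 0.600624.
θ_z = arccos(0.600624) = 53.1°.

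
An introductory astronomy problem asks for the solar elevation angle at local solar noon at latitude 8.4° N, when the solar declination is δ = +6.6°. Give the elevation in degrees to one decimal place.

At local noon the hour angle is zero, so the zenith angle equals |ϕ − δ| = |+8.4° − (+6.600°)| = 1.800°.
Elevation = 90° − 1.800° = 88.2°.

88.2°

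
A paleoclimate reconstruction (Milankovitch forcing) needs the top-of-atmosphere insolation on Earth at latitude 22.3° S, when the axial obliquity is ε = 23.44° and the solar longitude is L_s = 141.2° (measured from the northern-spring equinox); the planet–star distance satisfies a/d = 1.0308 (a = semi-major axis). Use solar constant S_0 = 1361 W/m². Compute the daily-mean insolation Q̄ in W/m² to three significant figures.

Solar declination: sin δ = sin ε · sin L_s = sin 23.44° × sin 141.2° = 0.24926, so δ = +14.433°.
cos h₀ = −tan(-22.3°) tan(+14.433°) = 0.1056, h₀ = 1.4650 rad.
Bracket: h₀ sin ϕ sin δ + cos ϕ cos δ sin h₀ = 1.4650×-0.37946×0.24926 + 0.92521×0.96844×0.99441 = -0.138566 + 0.891002 = 0.752436.
Inverse-square distance factor (a/d)² = 1.0308² = 1.062549.
Q̄ = (S_0/π) × 1.062549 × [bracket] = (1361/π) × 1.062549 × 0.752436 = 346.4 W/m².

Q̄ ≈ 346 W/m²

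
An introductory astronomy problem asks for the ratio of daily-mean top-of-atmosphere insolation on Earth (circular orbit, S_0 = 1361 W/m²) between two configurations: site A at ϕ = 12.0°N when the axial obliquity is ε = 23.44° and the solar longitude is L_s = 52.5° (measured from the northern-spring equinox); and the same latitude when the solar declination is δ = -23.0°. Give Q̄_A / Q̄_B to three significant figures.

— Configuration A (ϕ=+12.0°):
Solar declination: sin δ = sin ε · sin L_s = sin 23.44° × sin 52.5° = 0.31559, so δ = +18.396°.
cos h₀ = −tan(+12.0°) tan(+18.396°) = -0.0707, h₀ = 1.6415 rad.
Bracket: h₀ sin ϕ sin δ + cos ϕ cos δ sin h₀ = 1.6415×0.20791×0.31559 + 0.97815×0.94890×0.99750 = 0.107706 + 0.925846 = 1.033552.
Q̄ = (S_0/π) × [bracket] = (1361/π) × 1.033552 = 447.76 W/m².
— Configuration B (ϕ=+12.0°):
cos h₀ = −tan(+12.0°) tan(-23.000°) = 0.0902, h₀ = 1.4804 rad.
Bracket: h₀ sin ϕ sin δ + cos ϕ cos δ sin h₀ = 1.4804×0.20791×-0.39073 + 0.97815×0.92050×0.99592 = -0.120263 + 0.896713 = 0.776450.
Q̄ = (S_0/π) × [bracket] = (1361/π) × 0.776450 = 336.37 W/m².
Ratio Q̄_A / Q̄_B = 447.76 / 336.37 = 1.331.

Q̄_A / Q̄_B ≈ 1.33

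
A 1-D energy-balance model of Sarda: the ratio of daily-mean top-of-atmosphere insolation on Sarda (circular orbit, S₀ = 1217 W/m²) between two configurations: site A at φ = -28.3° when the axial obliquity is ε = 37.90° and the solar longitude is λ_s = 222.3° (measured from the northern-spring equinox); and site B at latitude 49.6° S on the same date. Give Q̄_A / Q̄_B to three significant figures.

Q̄_A / Q̄_B ≈ 0.968

— Configuration A (φ=-28.3°):
Solar declination: sin δ = sin ε · sin λ_s = sin 37.90° × sin 222.3° = -0.41342, so δ = -24.420°.
cos H₀ = −tan(-28.3°) tan(-24.420°) = -0.2445, H₀ = 1.8178 rad.
Bracket: H₀ sin φ sin δ + cos φ cos δ sin H₀ = 1.8178×-0.47409×-0.41342 + 0.88048×0.91054×0.96966 = 0.356286 + 0.777388 = 1.133674.
Q̄ = (S₀/π) × [bracket] = (1217/π) × 1.133674 = 439.17 W/m².
— Configuration B (φ=-49.6°):
cos H₀ = −tan(-49.6°) tan(-24.420°) = -0.5335, H₀ = 2.1335 rad.
Bracket: H₀ sin φ sin δ + cos φ cos δ sin H₀ = 2.1335×-0.76154×-0.41342 + 0.64812×0.91054×0.84580 = 0.671702 + 0.499140 = 1.170842.
Q̄ = (S₀/π) × [bracket] = (1217/π) × 1.170842 = 453.56 W/m².
Ratio Q̄_A / Q̄_B = 439.17 / 453.56 = 0.9683.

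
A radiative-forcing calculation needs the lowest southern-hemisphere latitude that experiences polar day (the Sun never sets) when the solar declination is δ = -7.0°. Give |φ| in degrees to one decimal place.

Polar day requires cos H₀ = −tan φ tan δ ≤ −1, i.e. tan φ tan δ ≥ 1.
The boundary is |tan φ| · |tan δ| = 1, so |φ| = 90° − |δ| = 90° − 7.0° = 83.0° in the southern hemisphere.

|φ| = 83.0°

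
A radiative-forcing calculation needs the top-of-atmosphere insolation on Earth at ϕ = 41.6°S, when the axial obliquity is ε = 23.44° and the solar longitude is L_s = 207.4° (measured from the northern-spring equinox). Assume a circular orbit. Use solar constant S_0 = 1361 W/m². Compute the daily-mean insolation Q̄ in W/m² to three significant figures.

Solar declination: sin δ = sin ε · sin L_s = sin 23.44° × sin 207.4° = -0.18306, so δ = -10.548°.
cos h₀ = −tan(-41.6°) tan(-10.548°) = -0.1653, h₀ = 1.7369 rad.
Bracket: h₀ sin ϕ sin δ + cos ϕ cos δ sin h₀ = 1.7369×-0.66393×-0.18306 + 0.74780×0.98310×0.98624 = 0.211101 + 0.725046 = 0.936147.
Q̄ = (S_0/π) × [bracket] = (1361/π) × 0.936147 = 405.6 W/m².

Q̄ ≈ 406 W/m²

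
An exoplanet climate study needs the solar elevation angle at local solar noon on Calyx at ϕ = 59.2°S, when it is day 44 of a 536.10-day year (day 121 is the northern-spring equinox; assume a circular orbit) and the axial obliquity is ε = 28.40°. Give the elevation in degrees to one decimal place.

52.7°

Solar longitude: L_s = 360° × (44 − 121)/536.10 = -51.707°, i.e. -51.707° + 360° = 308.293°.
sin δ = sin 28.40° × sin 308.293° = -0.37329, so δ = -21.919°.
At local noon the hour angle is zero, so the zenith angle equals |ϕ − δ| = |-59.2° − (-21.919°)| = 37.281°.
Elevation = 90° − 37.281° = 52.7°.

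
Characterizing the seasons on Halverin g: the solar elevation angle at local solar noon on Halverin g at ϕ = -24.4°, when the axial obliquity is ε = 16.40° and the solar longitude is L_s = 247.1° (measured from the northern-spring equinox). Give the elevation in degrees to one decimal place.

80.7°

Solar declination: sin δ = sin ε · sin L_s = sin 16.40° × sin 247.1° = -0.26009, so δ = -15.075°.
At local noon the hour angle is zero, so the zenith angle equals |ϕ − δ| = |-24.4° − (-15.075°)| = 9.325°.
Elevation = 90° − 9.325° = 80.7°.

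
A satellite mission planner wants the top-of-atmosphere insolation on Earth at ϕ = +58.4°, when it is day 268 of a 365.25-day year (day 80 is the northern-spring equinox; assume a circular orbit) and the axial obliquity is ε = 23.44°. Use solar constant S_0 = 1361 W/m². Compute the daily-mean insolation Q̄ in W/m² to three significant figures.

Q̄ ≈ 206 W/m²

Solar longitude: L_s = 360° × (268 − 80)/365.25 = 185.298°.
sin δ = sin 23.44° × sin 185.298° = -0.03673, so δ = -2.105°.
cos h₀ = −tan(+58.4°) tan(-2.105°) = 0.0597, h₀ = 1.5110 rad.
Bracket: h₀ sin ϕ sin δ + cos ϕ cos δ sin h₀ = 1.5110×0.85173×-0.03673 + 0.52399×0.99933×0.99821 = -0.047270 + 0.522702 = 0.475432.
Q̄ = (S_0/π) × [bracket] = (1361/π) × 0.475432 = 206.0 W/m².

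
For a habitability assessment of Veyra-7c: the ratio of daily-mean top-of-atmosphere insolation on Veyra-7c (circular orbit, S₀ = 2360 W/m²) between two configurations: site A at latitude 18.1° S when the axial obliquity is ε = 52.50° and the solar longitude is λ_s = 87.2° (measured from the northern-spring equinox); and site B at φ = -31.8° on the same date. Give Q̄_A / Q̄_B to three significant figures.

Q̄_A / Q̄_B ≈ 5.81

— Configuration A (φ=-18.1°):
Solar declination: sin δ = sin ε · sin λ_s = sin 52.50° × sin 87.2° = 0.79241, so δ = +52.411°.
cos H₀ = −tan(-18.1°) tan(+52.411°) = 0.4246, H₀ = 1.1323 rad.
Bracket: H₀ sin φ sin δ + cos φ cos δ sin H₀ = 1.1323×-0.31068×0.79241 + 0.95052×0.60999×0.90538 = -0.278756 + 0.524946 = 0.246190.
Q̄ = (S₀/π) × [bracket] = (2360/π) × 0.246190 = 184.94 W/m².
— Configuration B (φ=-31.8°):
cos H₀ = −tan(-31.8°) tan(+52.411°) = 0.8054, H₀ = 0.6344 rad.
Bracket: H₀ sin φ sin δ + cos φ cos δ sin H₀ = 0.6344×-0.52696×0.79241 + 0.84989×0.60999×0.59268 = -0.264905 + 0.307260 = 0.042355.
Q̄ = (S₀/π) × [bracket] = (2360/π) × 0.042355 = 31.818 W/m².
Ratio Q̄_A / Q̄_B = 184.94 / 31.818 = 5.812.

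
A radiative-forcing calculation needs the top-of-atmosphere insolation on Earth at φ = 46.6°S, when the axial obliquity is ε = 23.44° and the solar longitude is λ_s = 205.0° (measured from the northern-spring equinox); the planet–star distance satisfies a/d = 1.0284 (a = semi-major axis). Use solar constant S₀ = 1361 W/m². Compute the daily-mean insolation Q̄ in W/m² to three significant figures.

Solar declination: sin δ = sin ε · sin λ_s = sin 23.44° × sin 205.0° = -0.16811, so δ = -9.678°.
cos H₀ = −tan(-46.6°) tan(-9.678°) = -0.1803, H₀ = 1.7521 rad.
Bracket: H₀ sin φ sin δ + cos φ cos δ sin H₀ = 1.7521×-0.72657×-0.16811 + 0.68709×0.98577×0.98360 = 0.214008 + 0.666205 = 0.880213.
Inverse-square distance factor (a/d)² = 1.0284² = 1.057607.
Q̄ = (S₀/π) × 1.057607 × [bracket] = (1361/π) × 1.057607 × 0.880213 = 403.3 W/m².

Q̄ ≈ 403 W/m²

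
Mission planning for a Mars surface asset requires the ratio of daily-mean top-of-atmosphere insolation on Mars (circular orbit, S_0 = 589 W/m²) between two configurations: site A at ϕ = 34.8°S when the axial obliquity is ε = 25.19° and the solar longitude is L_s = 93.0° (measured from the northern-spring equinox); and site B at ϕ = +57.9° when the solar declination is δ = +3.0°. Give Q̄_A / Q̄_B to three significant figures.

— Configuration A (ϕ=-34.8°):
Solar declination: sin δ = sin ε · sin L_s = sin 25.19° × sin 93.0° = 0.42504, so δ = +25.153°.
cos h₀ = −tan(-34.8°) tan(+25.153°) = 0.3264, h₀ = 1.2384 rad.
Bracket: h₀ sin ϕ sin δ + cos ϕ cos δ sin h₀ = 1.2384×-0.57071×0.42504 + 0.82115×0.90518×0.94525 = -0.300404 + 0.702594 = 0.402190.
Q̄ = (S_0/π) × [bracket] = (589/π) × 0.402190 = 75.404 W/m².
— Configuration B (ϕ=+57.9°):
cos h₀ = −tan(+57.9°) tan(+3.000°) = -0.0835, h₀ = 1.6544 rad.
Bracket: h₀ sin ϕ sin δ + cos ϕ cos δ sin h₀ = 1.6544×0.84712×0.05234 + 0.53140×0.99863×0.99650 = 0.073353 + 0.528815 = 0.602168.
Q̄ = (S_0/π) × [bracket] = (589/π) × 0.602168 = 112.90 W/m².
Ratio Q̄_A / Q̄_B = 75.404 / 112.90 = 0.6679.

Q̄_A / Q̄_B ≈ 0.668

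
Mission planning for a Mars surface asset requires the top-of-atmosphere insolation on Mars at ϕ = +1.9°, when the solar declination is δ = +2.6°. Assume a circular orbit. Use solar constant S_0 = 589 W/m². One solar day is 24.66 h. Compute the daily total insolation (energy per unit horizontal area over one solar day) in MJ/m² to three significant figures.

cos h₀ = −tan(+1.9°) tan(+2.600°) = -0.0015, h₀ = 1.5723 rad.
Bracket: h₀ sin ϕ sin δ + cos ϕ cos δ sin h₀ = 1.5723×0.03316×0.04536 + 0.99945×0.99897×1.00000 = 0.002365 + 0.998421 = 1.000786.
Q̄ = (S_0/π) × [bracket] = (589/π) × 1.000786 = 187.63 W/m².
Daily total = Q̄ × 24.66 h × 3600 s/h = 187.63 × 24.66 × 3600 / 10⁶ = 16.66 MJ/m².

16.7 MJ/m²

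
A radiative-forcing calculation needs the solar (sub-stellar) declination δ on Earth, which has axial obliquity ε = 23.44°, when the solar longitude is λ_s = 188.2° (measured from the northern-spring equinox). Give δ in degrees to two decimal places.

sin δ = sin ε · sin λ_s = sin 23.44° × sin 188.2° = -0.056736.
δ = arcsin(-0.056736) = -3.25°.

δ = -3.25°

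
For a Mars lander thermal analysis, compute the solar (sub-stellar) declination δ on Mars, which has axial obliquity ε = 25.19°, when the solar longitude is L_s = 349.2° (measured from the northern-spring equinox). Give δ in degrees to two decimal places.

sin δ = sin ε · sin L_s = sin 25.19° × sin 349.2° = -0.079753.
δ = arcsin(-0.079753) = -4.57°.

δ = -4.57°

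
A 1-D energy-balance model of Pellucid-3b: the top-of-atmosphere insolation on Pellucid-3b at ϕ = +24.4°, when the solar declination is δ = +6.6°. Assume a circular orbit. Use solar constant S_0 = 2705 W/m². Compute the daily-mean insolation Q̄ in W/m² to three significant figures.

cos h₀ = −tan(+24.4°) tan(+6.600°) = -0.0525, h₀ = 1.6233 rad.
Bracket: h₀ sin ϕ sin δ + cos ϕ cos δ sin h₀ = 1.6233×0.41310×0.11494 + 0.91068×0.99337×0.99862 = 0.077077 + 0.903394 = 0.980471.
Q̄ = (S_0/π) × [bracket] = (2705/π) × 0.980471 = 844.2 W/m².

Q̄ ≈ 844 W/m²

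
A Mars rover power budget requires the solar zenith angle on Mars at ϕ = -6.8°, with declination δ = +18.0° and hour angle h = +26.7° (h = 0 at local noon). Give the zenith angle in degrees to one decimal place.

cos θ_z = sin ϕ sin δ + cos ϕ cos δ cos h = -0.036589 + 0.843670 = 0.807081.
θ_z = arccos(0.807081) = 36.2°.

θ_z = 36.2°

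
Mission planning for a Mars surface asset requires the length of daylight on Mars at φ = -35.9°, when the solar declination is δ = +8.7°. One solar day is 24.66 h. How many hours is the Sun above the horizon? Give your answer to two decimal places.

11.46 h

cos H₀ = −tan φ · tan δ = −tan(-35.9°) × tan(+8.700°) = 0.1108, so H₀ = 1.4598 rad = 83.64°.
Daylight = 2H₀/(2π) × 24.66 h = (1.4598/π) × 24.66 = 11.46 h.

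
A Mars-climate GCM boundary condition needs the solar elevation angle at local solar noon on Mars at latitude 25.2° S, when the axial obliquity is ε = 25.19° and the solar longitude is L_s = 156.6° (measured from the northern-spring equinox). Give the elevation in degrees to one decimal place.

Solar declination: sin δ = sin ε · sin L_s = sin 25.19° × sin 156.6° = 0.16903, so δ = +9.732°.
At local noon the hour angle is zero, so the zenith angle equals |ϕ − δ| = |-25.2° − (+9.732°)| = 34.932°.
Elevation = 90° − 34.932° = 55.1°.

55.1°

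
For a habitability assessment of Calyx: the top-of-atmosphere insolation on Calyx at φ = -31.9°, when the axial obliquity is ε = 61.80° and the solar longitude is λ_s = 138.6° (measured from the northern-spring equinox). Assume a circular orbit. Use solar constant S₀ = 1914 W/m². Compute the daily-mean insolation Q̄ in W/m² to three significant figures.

Q̄ ≈ 168 W/m²

Solar declination: sin δ = sin ε · sin λ_s = sin 61.80° × sin 138.6° = 0.58282, so δ = +35.649°.
cos H₀ = −tan(-31.9°) tan(+35.649°) = 0.4464, H₀ = 1.1080 rad.
Bracket: H₀ sin φ sin δ + cos φ cos δ sin H₀ = 1.1080×-0.52844×0.58282 + 0.84897×0.81260×0.89482 = -0.341248 + 0.617312 = 0.276064.
Q̄ = (S₀/π) × [bracket] = (1914/π) × 0.276064 = 168.2 W/m².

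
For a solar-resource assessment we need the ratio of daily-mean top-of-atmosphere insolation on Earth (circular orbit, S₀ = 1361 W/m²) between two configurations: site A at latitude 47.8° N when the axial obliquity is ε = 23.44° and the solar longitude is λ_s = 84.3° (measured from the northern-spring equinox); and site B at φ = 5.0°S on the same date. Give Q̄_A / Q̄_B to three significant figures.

— Configuration A (φ=+47.8°):
Solar declination: sin δ = sin ε · sin λ_s = sin 23.44° × sin 84.3° = 0.39582, so δ = +23.317°.
cos H₀ = −tan(+47.8°) tan(+23.317°) = -0.4754, H₀ = 2.0662 rad.
Bracket: H₀ sin φ sin δ + cos φ cos δ sin H₀ = 2.0662×0.74080×0.39582 + 0.67172×0.91833×0.87979 = 0.605858 + 0.542708 = 1.148566.
Q̄ = (S₀/π) × [bracket] = (1361/π) × 1.148566 = 497.58 W/m².
— Configuration B (φ=-5.0°):
cos H₀ = −tan(-5.0°) tan(+23.317°) = 0.0377, H₀ = 1.5331 rad.
Bracket: H₀ sin φ sin δ + cos φ cos δ sin H₀ = 1.5331×-0.08716×0.39582 + 0.99619×0.91833×0.99929 = -0.052891 + 0.914182 = 0.861291.
Q̄ = (S₀/π) × [bracket] = (1361/π) × 0.861291 = 373.13 W/m².
Ratio Q̄_A / Q̄_B = 497.58 / 373.13 = 1.334.

Q̄_A / Q̄_B ≈ 1.33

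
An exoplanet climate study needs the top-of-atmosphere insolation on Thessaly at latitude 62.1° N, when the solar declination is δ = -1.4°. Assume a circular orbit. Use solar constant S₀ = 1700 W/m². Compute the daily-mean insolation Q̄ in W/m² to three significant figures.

cos H₀ = −tan(+62.1°) tan(-1.400°) = 0.0462, H₀ = 1.5246 rad.
Bracket: H₀ sin φ sin δ + cos φ cos δ sin H₀ = 1.5246×0.88377×-0.02443 + 0.46793×0.99970×0.99893 = -0.032917 + 0.467289 = 0.434372.
Q̄ = (S₀/π) × [bracket] = (1700/π) × 0.434372 = 235.1 W/m².

Q̄ ≈ 235 W/m²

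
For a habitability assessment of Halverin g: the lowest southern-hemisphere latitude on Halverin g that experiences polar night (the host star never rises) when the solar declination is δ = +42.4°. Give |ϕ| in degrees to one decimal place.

Polar night requires cos h₀ = −tan ϕ tan δ ≥ 1, i.e. tan ϕ tan δ ≤ −1.
The boundary is |tan ϕ| · |tan δ| = 1, so |ϕ| = 90° − |δ| = 90° − 42.4° = 47.6° in the southern hemisphere.

|ϕ| = 47.6°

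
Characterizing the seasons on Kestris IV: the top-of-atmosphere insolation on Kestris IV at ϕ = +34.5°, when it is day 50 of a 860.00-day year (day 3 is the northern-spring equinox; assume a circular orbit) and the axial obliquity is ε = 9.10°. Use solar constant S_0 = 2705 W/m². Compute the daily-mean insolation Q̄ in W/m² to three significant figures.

Q̄ ≈ 750 W/m²

Solar longitude: L_s = 360° × (50 − 3)/860.00 = 19.674°.
sin δ = sin 9.10° × sin 19.674° = 0.05325, so δ = +3.052°.
cos h₀ = −tan(+34.5°) tan(+3.052°) = -0.0366, h₀ = 1.6075 rad.
Bracket: h₀ sin ϕ sin δ + cos ϕ cos δ sin h₀ = 1.6075×0.56641×0.05325 + 0.82413×0.99858×0.99933 = 0.048484 + 0.822408 = 0.870892.
Q̄ = (S_0/π) × [bracket] = (2705/π) × 0.870892 = 749.9 W/m².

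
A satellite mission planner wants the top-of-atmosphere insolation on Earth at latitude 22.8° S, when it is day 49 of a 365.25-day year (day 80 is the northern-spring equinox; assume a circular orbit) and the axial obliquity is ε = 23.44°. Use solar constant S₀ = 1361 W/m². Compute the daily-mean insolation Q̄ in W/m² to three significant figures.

Q̄ ≈ 446 W/m²

Solar longitude: λ_s = 360° × (49 − 80)/365.25 = -30.554°, i.e. -30.554° + 360° = 329.446°.
sin δ = sin 23.44° × sin 329.446° = -0.20222, so δ = -11.667°.
cos H₀ = −tan(-22.8°) tan(-11.667°) = -0.0868, H₀ = 1.6577 rad.
Bracket: H₀ sin φ sin δ + cos φ cos δ sin H₀ = 1.6577×-0.38752×-0.20222 + 0.92186×0.97934×0.99623 = 0.129904 + 0.899411 = 1.029315.
Q̄ = (S₀/π) × [bracket] = (1361/π) × 1.029315 = 445.9 W/m².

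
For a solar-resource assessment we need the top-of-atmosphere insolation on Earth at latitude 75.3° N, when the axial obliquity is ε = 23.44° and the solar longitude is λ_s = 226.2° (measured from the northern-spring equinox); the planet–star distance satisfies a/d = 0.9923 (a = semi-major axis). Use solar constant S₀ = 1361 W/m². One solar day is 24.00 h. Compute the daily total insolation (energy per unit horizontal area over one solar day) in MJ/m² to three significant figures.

0.00 MJ/m²

Solar declination: sin δ = sin ε · sin λ_s = sin 23.44° × sin 226.2° = -0.28711, so δ = -16.685°.
cos H₀ = −tan(+75.3°) tan(-16.685°) = 1.1425 ≥ 1 ⇒ polar night, H₀ = 0 and Q̄ = 0.
Inverse-square distance factor (a/d)² = 0.9923² = 0.984659.
Daily total = Q̄ × 24.00 h × 3600 s/h = 0.00 MJ/m².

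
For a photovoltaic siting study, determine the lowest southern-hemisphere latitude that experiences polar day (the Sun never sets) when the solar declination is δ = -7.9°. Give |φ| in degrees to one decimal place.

Polar day requires cos H₀ = −tan φ tan δ ≤ −1, i.e. tan φ tan δ ≥ 1.
The boundary is |tan φ| · |tan δ| = 1, so |φ| = 90° − |δ| = 90° − 7.9° = 82.1° in the southern hemisphere.

|φ| = 82.1°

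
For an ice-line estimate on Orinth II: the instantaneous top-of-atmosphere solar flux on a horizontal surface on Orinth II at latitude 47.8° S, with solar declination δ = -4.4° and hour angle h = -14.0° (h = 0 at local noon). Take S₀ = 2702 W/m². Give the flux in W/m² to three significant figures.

cos θ_z = sin φ sin δ + cos φ cos δ cos h = 0.056834 + 0.649847 = 0.706681.
Flux = S₀ · cos θ_z = 2702 × 0.706681 = 1909 W/m².

1.91e+03 W/m²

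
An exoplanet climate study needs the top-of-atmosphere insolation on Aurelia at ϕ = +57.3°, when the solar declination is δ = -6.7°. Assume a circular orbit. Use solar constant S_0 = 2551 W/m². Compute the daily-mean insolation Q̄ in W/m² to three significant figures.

Q̄ ≈ 318 W/m²

cos h₀ = −tan(+57.3°) tan(-6.700°) = 0.1830, h₀ = 1.3868 rad.
Bracket: h₀ sin ϕ sin δ + cos ϕ cos δ sin h₀ = 1.3868×0.84151×-0.11667 + 0.54024×0.99317×0.98312 = -0.136155 + 0.527493 = 0.391338.
Q̄ = (S_0/π) × [bracket] = (2551/π) × 0.391338 = 317.8 W/m².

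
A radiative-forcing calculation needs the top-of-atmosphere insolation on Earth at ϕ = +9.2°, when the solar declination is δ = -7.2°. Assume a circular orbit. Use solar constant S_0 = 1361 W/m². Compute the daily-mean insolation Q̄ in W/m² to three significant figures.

cos h₀ = −tan(+9.2°) tan(-7.200°) = 0.0205, h₀ = 1.5503 rad.
Bracket: h₀ sin ϕ sin δ + cos ϕ cos δ sin h₀ = 1.5503×0.15988×-0.12533 + 0.98714×0.99211×0.99979 = -0.031065 + 0.979146 = 0.948081.
Q̄ = (S_0/π) × [bracket] = (1361/π) × 0.948081 = 410.7 W/m².

Q̄ ≈ 411 W/m²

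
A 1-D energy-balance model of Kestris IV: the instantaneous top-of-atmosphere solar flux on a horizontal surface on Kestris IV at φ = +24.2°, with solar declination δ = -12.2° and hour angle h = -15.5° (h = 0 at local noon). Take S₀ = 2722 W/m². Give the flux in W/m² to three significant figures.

cos θ_z = sin φ sin δ + cos φ cos δ cos h = -0.086627 + 0.859096 = 0.772469.
Flux = S₀ · cos θ_z = 2722 × 0.772469 = 2103 W/m².

2.10e+03 W/m²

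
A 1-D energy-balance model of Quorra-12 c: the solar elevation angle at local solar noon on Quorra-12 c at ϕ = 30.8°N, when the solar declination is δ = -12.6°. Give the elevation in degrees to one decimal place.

At local noon the hour angle is zero, so the zenith angle equals |ϕ − δ| = |+30.8° − (-12.600°)| = 43.400°.
Elevation = 90° − 43.400° = 46.6°.

46.6°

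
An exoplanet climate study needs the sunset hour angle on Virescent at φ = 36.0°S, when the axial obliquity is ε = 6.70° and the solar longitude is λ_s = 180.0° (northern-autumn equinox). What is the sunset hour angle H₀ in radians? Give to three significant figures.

H₀ = 1.57 rad

Solar declination: sin δ = sin ε · sin λ_s = sin 6.70° × sin 180.0° = 0.00000, so δ = +0.000°.
cos H₀ = −tan φ · tan δ = −tan(-36.0°) × tan(+0.000°) = 0.0000, so H₀ = 1.5708 rad = 90.00°.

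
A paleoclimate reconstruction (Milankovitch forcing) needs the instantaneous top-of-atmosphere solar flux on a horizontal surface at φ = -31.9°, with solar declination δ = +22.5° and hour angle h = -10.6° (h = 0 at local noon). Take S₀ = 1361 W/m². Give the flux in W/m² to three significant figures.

774 W/m²

cos θ_z = sin φ sin δ + cos φ cos δ cos h = -0.202225 + 0.770963 = 0.568738.
Flux = S₀ · cos θ_z = 1361 × 0.568738 = 774.1 W/m².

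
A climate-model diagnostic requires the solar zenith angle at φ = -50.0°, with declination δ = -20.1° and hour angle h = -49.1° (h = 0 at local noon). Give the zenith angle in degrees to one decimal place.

cos θ_z = sin φ sin δ + cos φ cos δ cos h = 0.263259 + 0.395227 = 0.658486.
θ_z = arccos(0.658486) = 48.8°.

θ_z = 48.8°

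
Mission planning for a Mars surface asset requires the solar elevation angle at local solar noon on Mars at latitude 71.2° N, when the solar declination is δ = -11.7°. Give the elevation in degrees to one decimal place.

At local noon the hour angle is zero, so the zenith angle equals |ϕ − δ| = |+71.2° − (-11.700°)| = 82.900°.
Elevation = 90° − 82.900° = 7.1°.

7.1°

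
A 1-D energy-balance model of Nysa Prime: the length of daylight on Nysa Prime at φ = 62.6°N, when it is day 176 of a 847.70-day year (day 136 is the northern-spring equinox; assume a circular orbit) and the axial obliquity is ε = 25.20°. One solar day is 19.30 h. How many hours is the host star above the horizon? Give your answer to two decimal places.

11.15 h

Solar longitude: λ_s = 360° × (176 − 136)/847.70 = 16.987°.
sin δ = sin 25.20° × sin 16.987° = 0.12439, so δ = +7.146°.
cos H₀ = −tan φ · tan δ = −tan(+62.6°) × tan(+7.146°) = -0.2419, so H₀ = 1.8151 rad = 104.00°.
Daylight = 2H₀/(2π) × 19.30 h = (1.8151/π) × 19.30 = 11.15 h.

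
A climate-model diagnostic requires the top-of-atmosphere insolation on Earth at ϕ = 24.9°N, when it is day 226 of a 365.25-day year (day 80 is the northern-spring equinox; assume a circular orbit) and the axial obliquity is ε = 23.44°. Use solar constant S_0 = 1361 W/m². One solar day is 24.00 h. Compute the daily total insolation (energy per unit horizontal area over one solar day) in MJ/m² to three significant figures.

39.0 MJ/m²

Solar longitude: L_s = 360° × (226 − 80)/365.25 = 143.901°.
sin δ = sin 23.44° × sin 143.901° = 0.23437, so δ = +13.554°.
cos h₀ = −tan(+24.9°) tan(+13.554°) = -0.1119, h₀ = 1.6829 rad.
Bracket: h₀ sin ϕ sin δ + cos ϕ cos δ sin h₀ = 1.6829×0.42104×0.23437 + 0.90704×0.97215×0.99372 = 0.166067 + 0.876241 = 1.042308.
Q̄ = (S_0/π) × [bracket] = (1361/π) × 1.042308 = 451.55 W/m².
Daily total = Q̄ × 24.00 h × 3600 s/h = 451.55 × 24.00 × 3600 / 10⁶ = 39.01 MJ/m².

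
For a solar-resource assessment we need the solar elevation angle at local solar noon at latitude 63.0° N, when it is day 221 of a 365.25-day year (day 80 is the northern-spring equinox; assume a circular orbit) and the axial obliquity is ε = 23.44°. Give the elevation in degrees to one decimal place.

42.1°

Solar longitude: λ_s = 360° × (221 − 80)/365.25 = 138.973°.
sin δ = sin 23.44° × sin 138.973° = 0.26111, so δ = +15.136°.
At local noon the hour angle is zero, so the zenith angle equals |φ − δ| = |+63.0° − (+15.136°)| = 47.864°.
Elevation = 90° − 47.864° = 42.1°.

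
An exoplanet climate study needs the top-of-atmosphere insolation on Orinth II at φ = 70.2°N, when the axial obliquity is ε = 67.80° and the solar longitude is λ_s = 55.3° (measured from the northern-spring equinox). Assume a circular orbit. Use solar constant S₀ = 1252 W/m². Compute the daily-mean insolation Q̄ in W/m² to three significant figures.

Solar declination: sin δ = sin ε · sin λ_s = sin 67.80° × sin 55.3° = 0.76120, so δ = +49.570°.
cos H₀ = −tan(+70.2°) tan(+49.570°) = -3.2602 ≤ −1 ⇒ polar day, H₀ = π.
Bracket: H₀ sin φ sin δ + cos φ cos δ sin H₀ = 3.1416×0.94088×0.76120 + 0.33874×0.64852×0.00000 = 2.250007 + 0.000000 = 2.250007.
Q̄ = (S₀/π) × [bracket] = (1252/π) × 2.250007 = 896.7 W/m².

Q̄ ≈ 897 W/m²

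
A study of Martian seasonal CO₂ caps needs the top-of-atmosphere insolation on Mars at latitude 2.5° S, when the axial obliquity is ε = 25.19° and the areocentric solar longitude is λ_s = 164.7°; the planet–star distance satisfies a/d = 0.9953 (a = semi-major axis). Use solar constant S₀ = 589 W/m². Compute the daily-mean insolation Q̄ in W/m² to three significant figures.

sin δ = sin 25.19° × sin 164.7° = 0.11231, so δ = +6.448°.
cos H₀ = −tan(-2.5°) tan(+6.448°) = 0.0049, H₀ = 1.5659 rad.
Bracket: H₀ sin φ sin δ + cos φ cos δ sin H₀ = 1.5659×-0.04362×0.11231 + 0.99905×0.99367×0.99999 = -0.007671 + 0.992716 = 0.985045.
Inverse-square distance factor (a/d)² = 0.9953² = 0.990622.
Q̄ = (S₀/π) × 0.990622 × [bracket] = (589/π) × 0.990622 × 0.985045 = 182.9 W/m².

Q̄ ≈ 183 W/m²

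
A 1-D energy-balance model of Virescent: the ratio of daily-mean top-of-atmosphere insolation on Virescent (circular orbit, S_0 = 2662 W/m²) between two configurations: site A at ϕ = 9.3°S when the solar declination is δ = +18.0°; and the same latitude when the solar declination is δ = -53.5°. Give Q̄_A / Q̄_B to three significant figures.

— Configuration A (ϕ=-9.3°):
cos h₀ = −tan(-9.3°) tan(+18.000°) = 0.0532, h₀ = 1.5176 rad.
Bracket: h₀ sin ϕ sin δ + cos ϕ cos δ sin h₀ = 1.5176×-0.16160×0.30902 + 0.98686×0.95106×0.99858 = -0.075785 + 0.937230 = 0.861445.
Q̄ = (S_0/π) × [bracket] = (2662/π) × 0.861445 = 729.94 W/m².
— Configuration B (ϕ=-9.3°):
cos h₀ = −tan(-9.3°) tan(-53.500°) = -0.2213, h₀ = 1.7939 rad.
Bracket: h₀ sin ϕ sin δ + cos ϕ cos δ sin h₀ = 1.7939×-0.16160×-0.80386 + 0.98686×0.59482×0.97520 = 0.233034 + 0.572446 = 0.805480.
Q̄ = (S_0/π) × [bracket] = (2662/π) × 0.805480 = 682.52 W/m².
Ratio Q̄_A / Q̄_B = 729.94 / 682.52 = 1.069.

Q̄_A / Q̄_B ≈ 1.07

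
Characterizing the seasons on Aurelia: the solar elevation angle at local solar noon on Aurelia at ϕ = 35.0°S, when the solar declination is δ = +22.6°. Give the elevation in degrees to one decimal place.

32.4°

At local noon the hour angle is zero, so the zenith angle equals |ϕ − δ| = |-35.0° − (+22.600°)| = 57.600°.
Elevation = 90° − 57.600° = 32.4°.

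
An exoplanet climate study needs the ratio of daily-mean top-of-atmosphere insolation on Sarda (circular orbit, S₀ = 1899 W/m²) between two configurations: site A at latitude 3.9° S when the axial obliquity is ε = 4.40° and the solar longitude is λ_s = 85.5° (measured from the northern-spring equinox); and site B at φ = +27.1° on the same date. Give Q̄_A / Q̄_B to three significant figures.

— Configuration A (φ=-3.9°):
Solar declination: sin δ = sin ε · sin λ_s = sin 4.40° × sin 85.5° = 0.07648, so δ = +4.386°.
cos H₀ = −tan(-3.9°) tan(+4.386°) = 0.0052, H₀ = 1.5656 rad.
Bracket: H₀ sin φ sin δ + cos φ cos δ sin H₀ = 1.5656×-0.06802×0.07648 + 0.99768×0.99707×0.99999 = -0.008145 + 0.994747 = 0.986602.
Q̄ = (S₀/π) × [bracket] = (1899/π) × 0.986602 = 596.37 W/m².
— Configuration B (φ=+27.1°):
cos H₀ = −tan(+27.1°) tan(+4.386°) = -0.0393, H₀ = 1.6101 rad.
Bracket: H₀ sin φ sin δ + cos φ cos δ sin H₀ = 1.6101×0.45554×0.07648 + 0.89021×0.99707×0.99923 = 0.056095 + 0.886918 = 0.943013.
Q̄ = (S₀/π) × [bracket] = (1899/π) × 0.943013 = 570.02 W/m².
Ratio Q̄_A / Q̄_B = 596.37 / 570.02 = 1.046.

Q̄_A / Q̄_B ≈ 1.05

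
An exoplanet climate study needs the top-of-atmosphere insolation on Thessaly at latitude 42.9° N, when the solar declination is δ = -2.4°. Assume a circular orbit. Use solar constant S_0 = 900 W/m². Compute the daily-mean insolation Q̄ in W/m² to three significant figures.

Q̄ ≈ 197 W/m²

cos h₀ = −tan(+42.9°) tan(-2.400°) = 0.0389, h₀ = 1.5318 rad.
Bracket: h₀ sin ϕ sin δ + cos ϕ cos δ sin h₀ = 1.5318×0.68072×-0.04188 + 0.73254×0.99912×0.99924 = -0.043669 + 0.731339 = 0.687670.
Q̄ = (S_0/π) × [bracket] = (900/π) × 0.687670 = 197.0 W/m².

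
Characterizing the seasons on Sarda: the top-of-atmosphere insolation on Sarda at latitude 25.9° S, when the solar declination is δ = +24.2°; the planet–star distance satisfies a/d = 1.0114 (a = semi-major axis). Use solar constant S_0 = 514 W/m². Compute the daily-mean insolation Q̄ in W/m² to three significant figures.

cos h₀ = −tan(-25.9°) tan(+24.200°) = 0.2182, h₀ = 1.3508 rad.
Bracket: h₀ sin ϕ sin δ + cos ϕ cos δ sin h₀ = 1.3508×-0.43680×0.40992 + 0.89956×0.91212×0.97590 = -0.241865 + 0.800732 = 0.558867.
Inverse-square distance factor (a/d)² = 1.0114² = 1.022930.
Q̄ = (S_0/π) × 1.022930 × [bracket] = (514/π) × 1.022930 × 0.558867 = 93.53 W/m².

Q̄ ≈ 93.5 W/m²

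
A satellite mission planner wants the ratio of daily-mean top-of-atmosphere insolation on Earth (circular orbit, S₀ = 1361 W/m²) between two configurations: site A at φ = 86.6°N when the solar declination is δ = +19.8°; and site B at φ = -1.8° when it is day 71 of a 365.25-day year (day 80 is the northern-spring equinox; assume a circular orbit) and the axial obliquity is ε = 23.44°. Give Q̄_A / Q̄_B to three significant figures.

— Configuration A (φ=+86.6°):
cos H₀ = −tan(+86.6°) tan(+19.800°) = -6.0599 ≤ −1 ⇒ polar day, H₀ = π.
Bracket: H₀ sin φ sin δ + cos φ cos δ sin H₀ = 3.1416×0.99824×0.33874 + 0.05931×0.94088×0.00000 = 1.062313 + 0.000000 = 1.062313.
Q̄ = (S₀/π) × [bracket] = (1361/π) × 1.062313 = 460.21 W/m².
— Configuration B (φ=-1.8°):
Solar longitude: λ_s = 360° × (71 − 80)/365.25 = -8.871°, i.e. -8.871° + 360° = 351.129°.
sin δ = sin 23.44° × sin 351.129° = -0.06134, so δ = -3.517°.
cos H₀ = −tan(-1.8°) tan(-3.517°) = -0.0019, H₀ = 1.5727 rad.
Bracket: H₀ sin φ sin δ + cos φ cos δ sin H₀ = 1.5727×-0.03141×-0.06134 + 0.99951×0.99812×1.00000 = 0.003030 + 0.997631 = 1.000661.
Q̄ = (S₀/π) × [bracket] = (1361/π) × 1.000661 = 433.51 W/m².
Ratio Q̄_A / Q̄_B = 460.21 / 433.51 = 1.062.

Q̄_A / Q̄_B ≈ 1.06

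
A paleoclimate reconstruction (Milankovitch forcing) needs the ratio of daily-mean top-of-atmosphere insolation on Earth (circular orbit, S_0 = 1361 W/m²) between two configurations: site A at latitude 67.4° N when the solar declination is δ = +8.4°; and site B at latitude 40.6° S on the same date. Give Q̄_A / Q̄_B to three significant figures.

Q̄_A / Q̄_B ≈ 1.01

— Configuration A (ϕ=+67.4°):
cos h₀ = −tan(+67.4°) tan(+8.400°) = -0.3547, h₀ = 1.9334 rad.
Bracket: h₀ sin ϕ sin δ + cos ϕ cos δ sin h₀ = 1.9334×0.92321×0.14608 + 0.38430×0.98927×0.93496 = 0.260743 + 0.355450 = 0.616193.
Q̄ = (S_0/π) × [bracket] = (1361/π) × 0.616193 = 266.95 W/m².
— Configuration B (ϕ=-40.6°):
cos h₀ = −tan(-40.6°) tan(+8.400°) = 0.1266, h₀ = 1.4439 rad.
Bracket: h₀ sin ϕ sin δ + cos ϕ cos δ sin h₀ = 1.4439×-0.65077×0.14608 + 0.75927×0.98927×0.99196 = -0.137264 + 0.745084 = 0.607820.
Q̄ = (S_0/π) × [bracket] = (1361/π) × 0.607820 = 263.32 W/m².
Ratio Q̄_A / Q̄_B = 266.95 / 263.32 = 1.014.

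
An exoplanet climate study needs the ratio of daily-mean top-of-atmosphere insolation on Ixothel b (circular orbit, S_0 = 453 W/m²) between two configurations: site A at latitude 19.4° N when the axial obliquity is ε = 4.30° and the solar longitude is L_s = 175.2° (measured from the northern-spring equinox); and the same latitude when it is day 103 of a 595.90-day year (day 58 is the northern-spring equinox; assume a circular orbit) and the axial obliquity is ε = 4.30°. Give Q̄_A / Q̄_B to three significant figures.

— Configuration A (ϕ=+19.4°):
Solar declination: sin δ = sin ε · sin L_s = sin 4.30° × sin 175.2° = 0.00627, so δ = +0.359°.
cos h₀ = −tan(+19.4°) tan(+0.359°) = -0.0022, h₀ = 1.5730 rad.
Bracket: h₀ sin ϕ sin δ + cos ϕ cos δ sin h₀ = 1.5730×0.33216×0.00627 + 0.94322×0.99998×1.00000 = 0.003276 + 0.943201 = 0.946477.
Q̄ = (S_0/π) × [bracket] = (453/π) × 0.946477 = 136.48 W/m².
— Configuration B (ϕ=+19.4°):
Solar longitude: L_s = 360° × (103 − 58)/595.90 = 27.186°.
sin δ = sin 4.30° × sin 27.186° = 0.03426, so δ = +1.963°.
cos h₀ = −tan(+19.4°) tan(+1.963°) = -0.0121, h₀ = 1.5829 rad.
Bracket: h₀ sin ϕ sin δ + cos ϕ cos δ sin h₀ = 1.5829×0.33216×0.03426 + 0.94322×0.99941×0.99993 = 0.018013 + 0.942598 = 0.960611.
Q̄ = (S_0/π) × [bracket] = (453/π) × 0.960611 = 138.51 W/m².
Ratio Q̄_A / Q̄_B = 136.48 / 138.51 = 0.9853.

Q̄_A / Q̄_B ≈ 0.985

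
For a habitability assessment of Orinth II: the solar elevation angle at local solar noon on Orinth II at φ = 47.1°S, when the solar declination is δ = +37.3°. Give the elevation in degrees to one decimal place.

5.6°

At local noon the hour angle is zero, so the zenith angle equals |φ − δ| = |-47.1° − (+37.300°)| = 84.400°.
Elevation = 90° − 84.400° = 5.6°.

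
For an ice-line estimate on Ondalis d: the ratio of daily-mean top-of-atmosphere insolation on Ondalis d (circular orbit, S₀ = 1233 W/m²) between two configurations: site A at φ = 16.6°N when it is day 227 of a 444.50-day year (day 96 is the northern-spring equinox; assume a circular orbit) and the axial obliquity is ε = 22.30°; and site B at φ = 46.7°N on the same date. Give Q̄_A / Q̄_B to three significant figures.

— Configuration A (φ=+16.6°):
Solar longitude: λ_s = 360° × (227 − 96)/444.50 = 106.097°.
sin δ = sin 22.30° × sin 106.097° = 0.36458, so δ = +21.382°.
cos H₀ = −tan(+16.6°) tan(+21.382°) = -0.1167, H₀ = 1.6878 rad.
Bracket: H₀ sin φ sin δ + cos φ cos δ sin H₀ = 1.6878×0.28569×0.36458 + 0.95832×0.93117×0.99316 = 0.175796 + 0.886255 = 1.062051.
Q̄ = (S₀/π) × [bracket] = (1233/π) × 1.062051 = 416.83 W/m².
— Configuration B (φ=+46.7°):
cos H₀ = −tan(+46.7°) tan(+21.382°) = -0.4155, H₀ = 1.9993 rad.
Bracket: H₀ sin φ sin δ + cos φ cos δ sin H₀ = 1.9993×0.72777×0.36458 + 0.68582×0.93117×0.90960 = 0.530475 + 0.580884 = 1.111359.
Q̄ = (S₀/π) × [bracket] = (1233/π) × 1.111359 = 436.18 W/m².
Ratio Q̄_A / Q̄_B = 416.83 / 436.18 = 0.9556.

Q̄_A / Q̄_B ≈ 0.956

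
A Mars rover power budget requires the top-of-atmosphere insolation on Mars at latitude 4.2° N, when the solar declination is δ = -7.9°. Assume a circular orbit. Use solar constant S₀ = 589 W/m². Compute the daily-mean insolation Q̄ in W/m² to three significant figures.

cos H₀ = −tan(+4.2°) tan(-7.900°) = 0.0102, H₀ = 1.5606 rad.
Bracket: H₀ sin φ sin δ + cos φ cos δ sin H₀ = 1.5606×0.07324×-0.13744 + 0.99731×0.99051×0.99995 = -0.015709 + 0.987796 = 0.972087.
Q̄ = (S₀/π) × [bracket] = (589/π) × 0.972087 = 182.3 W/m².

Q̄ ≈ 182 W/m²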